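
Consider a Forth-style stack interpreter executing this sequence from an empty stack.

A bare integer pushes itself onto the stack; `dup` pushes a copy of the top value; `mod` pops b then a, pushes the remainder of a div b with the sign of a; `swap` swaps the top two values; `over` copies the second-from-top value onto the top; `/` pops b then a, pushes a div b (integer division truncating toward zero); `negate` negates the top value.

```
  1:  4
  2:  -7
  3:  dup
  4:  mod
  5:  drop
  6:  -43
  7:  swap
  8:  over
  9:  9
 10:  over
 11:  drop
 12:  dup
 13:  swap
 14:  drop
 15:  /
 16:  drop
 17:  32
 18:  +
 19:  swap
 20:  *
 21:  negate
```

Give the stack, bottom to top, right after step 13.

4    -> [4]
-7   -> [4, -7]
dup  -> [4, -7, -7]
mod  -> [4, 0]
drop -> [4]
-43  -> [4, -43]
swap -> [-43, 4]
over -> [-43, 4, -43]
9    -> [-43, 4, -43, 9]
over -> [-43, 4, -43, 9, -43]
drop -> [-43, 4, -43, 9]
dup  -> [-43, 4, -43, 9, 9]
swap -> [-43, 4, -43, 9, 9]

[-43, 4, -43, 9, 9]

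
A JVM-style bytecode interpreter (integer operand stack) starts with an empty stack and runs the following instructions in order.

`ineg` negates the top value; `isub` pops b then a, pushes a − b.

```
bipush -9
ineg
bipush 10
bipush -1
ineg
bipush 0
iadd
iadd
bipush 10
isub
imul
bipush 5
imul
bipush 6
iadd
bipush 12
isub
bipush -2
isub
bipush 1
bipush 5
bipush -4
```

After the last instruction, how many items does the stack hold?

4

bipush -9 : -9
ineg      : 9
bipush 10 : 9 10
bipush -1 : 9 10 -1
ineg      : 9 10 1
bipush 0  : 9 10 1 0
iadd      : 9 10 1
iadd      : 9 11
bipush 10 : 9 11 10
isub      : 9 1
imul      : 9
bipush 5  : 9 5
imul      : 45
bipush 6  : 45 6
iadd      : 51
bipush 12 : 51 12
isub      : 39
bipush -2 : 39 -2
isub      : 41
bipush 1  : 41 1
bipush 5  : 41 1 5
bipush -4 : 41 1 5 -4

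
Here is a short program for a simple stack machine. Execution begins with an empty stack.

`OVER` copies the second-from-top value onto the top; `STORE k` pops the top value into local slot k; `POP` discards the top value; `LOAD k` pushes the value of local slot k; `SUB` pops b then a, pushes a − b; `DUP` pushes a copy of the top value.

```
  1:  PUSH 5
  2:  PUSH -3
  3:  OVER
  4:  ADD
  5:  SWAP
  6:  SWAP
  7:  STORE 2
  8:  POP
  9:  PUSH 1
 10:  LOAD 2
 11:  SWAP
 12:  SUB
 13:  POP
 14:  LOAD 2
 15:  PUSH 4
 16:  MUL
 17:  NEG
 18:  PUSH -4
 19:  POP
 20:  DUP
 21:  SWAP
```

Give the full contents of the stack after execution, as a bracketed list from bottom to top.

[-8, -8]

PUSH 5  → [5]
PUSH -3 → [5, -3]
OVER    → [5, -3, 5]
ADD     → [5, 2]
SWAP    → [2, 5]
SWAP    → [5, 2]
STORE 2 → [5]
POP     → []
PUSH 1  → [1]
LOAD 2  → [1, 2]
SWAP    → [2, 1]
SUB     → [1]
POP     → []
LOAD 2  → [2]
PUSH 4  → [2, 4]
MUL     → [8]
NEG     → [-8]
PUSH -4 → [-8, -4]
POP     → [-8]
DUP     → [-8, -8]
SWAP    → [-8, -8]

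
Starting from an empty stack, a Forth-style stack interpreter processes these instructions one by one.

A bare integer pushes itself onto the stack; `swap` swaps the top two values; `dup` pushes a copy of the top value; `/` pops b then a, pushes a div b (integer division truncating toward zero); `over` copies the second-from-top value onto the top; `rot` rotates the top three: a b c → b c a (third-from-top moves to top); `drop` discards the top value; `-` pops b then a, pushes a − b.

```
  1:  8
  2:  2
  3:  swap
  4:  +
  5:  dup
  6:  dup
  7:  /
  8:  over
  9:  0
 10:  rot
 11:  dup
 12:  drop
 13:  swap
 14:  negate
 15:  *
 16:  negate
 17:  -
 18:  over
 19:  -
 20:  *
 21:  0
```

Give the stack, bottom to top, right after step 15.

[10, 10, 0]

8      -> [8]
2      -> [8, 2]
swap   -> [2, 8]
+      -> [10]
dup    -> [10, 10]
dup    -> [10, 10, 10]
/      -> [10, 1]
over   -> [10, 1, 10]
0      -> [10, 1, 10, 0]
rot    -> [10, 10, 0, 1]
dup    -> [10, 10, 0, 1, 1]
drop   -> [10, 10, 0, 1]
swap   -> [10, 10, 1, 0]
negate -> [10, 10, 1, 0]
*      -> [10, 10, 0]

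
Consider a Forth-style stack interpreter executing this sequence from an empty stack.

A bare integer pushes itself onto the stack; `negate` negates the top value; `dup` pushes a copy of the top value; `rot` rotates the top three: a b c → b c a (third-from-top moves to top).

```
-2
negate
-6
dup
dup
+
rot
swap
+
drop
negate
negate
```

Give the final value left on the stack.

-2     → -2
negate → 2
-6     → 2 -6
dup    → 2 -6 -6
dup    → 2 -6 -6 -6
+      → 2 -6 -12
rot    → -6 -12 2
swap   → -6 2 -12
+      → -6 -10
drop   → -6
negate → 6
negate → -6

-6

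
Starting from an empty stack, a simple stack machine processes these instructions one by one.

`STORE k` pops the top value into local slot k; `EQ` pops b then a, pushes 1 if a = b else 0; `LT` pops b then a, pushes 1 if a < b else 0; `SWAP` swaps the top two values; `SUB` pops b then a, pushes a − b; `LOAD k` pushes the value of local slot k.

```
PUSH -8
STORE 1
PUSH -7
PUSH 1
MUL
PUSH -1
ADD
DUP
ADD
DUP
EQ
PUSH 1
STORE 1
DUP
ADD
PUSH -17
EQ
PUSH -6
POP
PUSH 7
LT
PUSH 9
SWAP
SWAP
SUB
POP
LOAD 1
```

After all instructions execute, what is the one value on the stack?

1

PUSH -8   [-8]
STORE 1   []
PUSH -7   [-7]
PUSH 1    [-7, 1]
MUL       [-7]
PUSH -1   [-7, -1]
ADD       [-8]
DUP       [-8, -8]
ADD       [-16]
DUP       [-16, -16]
EQ        [1]
PUSH 1    [1, 1]
STORE 1   [1]
DUP       [1, 1]
ADD       [2]
PUSH -17  [2, -17]
EQ        [0]
PUSH -6   [0, -6]
POP       [0]
PUSH 7    [0, 7]
LT        [1]
PUSH 9    [1, 9]
SWAP      [9, 1]
SWAP      [1, 9]
SUB       [-8]
POP       []
LOAD 1    [1]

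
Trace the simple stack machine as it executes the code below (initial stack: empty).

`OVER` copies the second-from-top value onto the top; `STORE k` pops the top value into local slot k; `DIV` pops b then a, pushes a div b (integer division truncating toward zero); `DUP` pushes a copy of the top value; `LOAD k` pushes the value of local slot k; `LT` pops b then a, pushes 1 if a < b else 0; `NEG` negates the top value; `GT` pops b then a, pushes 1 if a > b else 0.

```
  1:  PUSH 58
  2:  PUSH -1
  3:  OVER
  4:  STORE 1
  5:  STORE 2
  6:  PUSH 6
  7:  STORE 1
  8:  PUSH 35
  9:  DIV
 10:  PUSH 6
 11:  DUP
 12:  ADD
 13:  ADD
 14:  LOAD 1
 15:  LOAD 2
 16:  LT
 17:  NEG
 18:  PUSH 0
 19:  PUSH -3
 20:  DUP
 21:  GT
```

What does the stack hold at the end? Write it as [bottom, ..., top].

[13, 0, 0, 0]

PUSH 58 → 58
PUSH -1 → 58 -1
OVER    → 58 -1 58
STORE 1 → 58 -1
STORE 2 → 58
PUSH 6  → 58 6
STORE 1 → 58
PUSH 35 → 58 35
DIV     → 1
PUSH 6  → 1 6
DUP     → 1 6 6
ADD     → 1 12
ADD     → 13
LOAD 1  → 13 6
LOAD 2  → 13 6 -1
LT      → 13 0
NEG     → 13 0
PUSH 0  → 13 0 0
PUSH -3 → 13 0 0 -3
DUP     → 13 0 0 -3 -3
GT      → 13 0 0 0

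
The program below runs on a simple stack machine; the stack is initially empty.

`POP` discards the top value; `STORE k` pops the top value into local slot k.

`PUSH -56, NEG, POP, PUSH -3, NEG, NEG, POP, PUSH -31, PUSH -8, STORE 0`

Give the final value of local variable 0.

PUSH -56 -> [-56]
NEG      -> [56]
POP      -> []
PUSH -3  -> [-3]
NEG      -> [3]
NEG      -> [-3]
POP      -> []
PUSH -31 -> [-31]
PUSH -8  -> [-31, -8]
STORE 0  -> [-31]

-8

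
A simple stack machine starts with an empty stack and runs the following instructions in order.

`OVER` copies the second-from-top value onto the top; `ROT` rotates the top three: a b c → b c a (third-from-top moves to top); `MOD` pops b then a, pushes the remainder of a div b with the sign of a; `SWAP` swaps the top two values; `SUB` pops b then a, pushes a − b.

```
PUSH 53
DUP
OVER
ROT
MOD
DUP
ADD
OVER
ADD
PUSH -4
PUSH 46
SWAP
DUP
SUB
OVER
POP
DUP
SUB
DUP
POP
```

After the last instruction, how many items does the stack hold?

4

PUSH 53  53
DUP      53 53
OVER     53 53 53
ROT      53 53 53
MOD      53 0
DUP      53 0 0
ADD      53 0
OVER     53 0 53
ADD      53 53
PUSH -4  53 53 -4
PUSH 46  53 53 -4 46
SWAP     53 53 46 -4
DUP      53 53 46 -4 -4
SUB      53 53 46 0
OVER     53 53 46 0 46
POP      53 53 46 0
DUP      53 53 46 0 0
SUB      53 53 46 0
DUP      53 53 46 0 0
POP      53 53 46 0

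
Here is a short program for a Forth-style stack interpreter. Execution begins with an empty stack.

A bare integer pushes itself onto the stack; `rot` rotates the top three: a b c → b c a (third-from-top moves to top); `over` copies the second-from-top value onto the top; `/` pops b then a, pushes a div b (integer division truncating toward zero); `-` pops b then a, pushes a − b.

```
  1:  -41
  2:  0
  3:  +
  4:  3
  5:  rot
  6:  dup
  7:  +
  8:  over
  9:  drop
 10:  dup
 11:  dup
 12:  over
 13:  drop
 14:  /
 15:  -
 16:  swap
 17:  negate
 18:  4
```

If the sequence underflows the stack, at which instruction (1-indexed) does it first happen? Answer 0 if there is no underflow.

-41 : -41
0   : -41 0
+   : -41
3   : -41 3
rot  — needs 3 operands, stack has 2 → underflow

5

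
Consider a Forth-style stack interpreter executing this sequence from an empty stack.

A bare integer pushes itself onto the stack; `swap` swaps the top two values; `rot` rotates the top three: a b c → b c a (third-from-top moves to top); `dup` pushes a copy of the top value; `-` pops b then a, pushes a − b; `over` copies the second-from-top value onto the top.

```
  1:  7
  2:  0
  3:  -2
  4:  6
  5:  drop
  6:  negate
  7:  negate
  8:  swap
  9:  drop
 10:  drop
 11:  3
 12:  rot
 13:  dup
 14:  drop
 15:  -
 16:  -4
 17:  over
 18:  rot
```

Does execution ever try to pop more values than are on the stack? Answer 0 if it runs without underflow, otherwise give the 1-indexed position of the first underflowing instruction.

7      -> [7]
0      -> [7, 0]
-2     -> [7, 0, -2]
6      -> [7, 0, -2, 6]
drop   -> [7, 0, -2]
negate -> [7, 0, 2]
negate -> [7, 0, -2]
swap   -> [7, -2, 0]
drop   -> [7, -2]
drop   -> [7]
3      -> [7, 3]
rot  — needs 3 operands, stack has 2 → underflow

12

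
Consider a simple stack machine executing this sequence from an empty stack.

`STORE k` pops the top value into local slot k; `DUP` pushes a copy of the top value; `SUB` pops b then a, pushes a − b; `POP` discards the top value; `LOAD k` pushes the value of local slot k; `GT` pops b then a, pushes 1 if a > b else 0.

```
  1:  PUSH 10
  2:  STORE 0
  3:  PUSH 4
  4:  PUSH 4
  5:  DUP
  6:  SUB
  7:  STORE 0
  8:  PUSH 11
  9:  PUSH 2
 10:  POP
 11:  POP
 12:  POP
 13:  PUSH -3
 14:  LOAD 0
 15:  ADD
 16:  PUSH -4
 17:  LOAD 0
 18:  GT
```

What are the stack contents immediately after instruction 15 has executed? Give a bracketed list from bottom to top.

[-3]

PUSH 10 → 10
STORE 0 → (empty)
PUSH 4  → 4
PUSH 4  → 4 4
DUP     → 4 4 4
SUB     → 4 0
STORE 0 → 4
PUSH 11 → 4 11
PUSH 2  → 4 11 2
POP     → 4 11
POP     → 4
POP     → (empty)
PUSH -3 → -3
LOAD 0  → -3 0
ADD     → -3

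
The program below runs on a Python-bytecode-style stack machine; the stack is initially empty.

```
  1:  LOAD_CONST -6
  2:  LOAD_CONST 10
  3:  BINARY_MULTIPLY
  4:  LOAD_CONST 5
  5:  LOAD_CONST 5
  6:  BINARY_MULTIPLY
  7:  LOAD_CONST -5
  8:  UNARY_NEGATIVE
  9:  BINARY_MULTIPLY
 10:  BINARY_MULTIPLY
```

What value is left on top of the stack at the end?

-7500

LOAD_CONST -6   -> [-6]
LOAD_CONST 10   -> [-6, 10]
BINARY_MULTIPLY -> [-60]
LOAD_CONST 5    -> [-60, 5]
LOAD_CONST 5    -> [-60, 5, 5]
BINARY_MULTIPLY -> [-60, 25]
LOAD_CONST -5   -> [-60, 25, -5]
UNARY_NEGATIVE  -> [-60, 25, 5]
BINARY_MULTIPLY -> [-60, 125]
BINARY_MULTIPLY -> [-7500]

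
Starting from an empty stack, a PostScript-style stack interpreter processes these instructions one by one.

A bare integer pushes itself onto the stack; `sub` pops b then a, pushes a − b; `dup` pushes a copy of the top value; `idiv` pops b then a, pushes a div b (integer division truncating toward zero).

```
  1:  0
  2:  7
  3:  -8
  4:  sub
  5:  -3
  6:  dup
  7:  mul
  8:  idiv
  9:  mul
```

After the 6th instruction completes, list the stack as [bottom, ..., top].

[0, 15, -3, -3]

0   -> [0]
7   -> [0, 7]
-8  -> [0, 7, -8]
sub -> [0, 15]
-3  -> [0, 15, -3]
dup -> [0, 15, -3, -3]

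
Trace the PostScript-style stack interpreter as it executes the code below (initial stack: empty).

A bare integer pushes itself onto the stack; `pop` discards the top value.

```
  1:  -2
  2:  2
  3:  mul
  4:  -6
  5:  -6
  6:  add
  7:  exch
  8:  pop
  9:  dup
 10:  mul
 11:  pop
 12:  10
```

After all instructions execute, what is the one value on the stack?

-2   → -2
2    → -2 2
mul  → -4
-6   → -4 -6
-6   → -4 -6 -6
add  → -4 -12
exch → -12 -4
pop  → -12
dup  → -12 -12
mul  → 144
pop  → (empty)
10   → 10

10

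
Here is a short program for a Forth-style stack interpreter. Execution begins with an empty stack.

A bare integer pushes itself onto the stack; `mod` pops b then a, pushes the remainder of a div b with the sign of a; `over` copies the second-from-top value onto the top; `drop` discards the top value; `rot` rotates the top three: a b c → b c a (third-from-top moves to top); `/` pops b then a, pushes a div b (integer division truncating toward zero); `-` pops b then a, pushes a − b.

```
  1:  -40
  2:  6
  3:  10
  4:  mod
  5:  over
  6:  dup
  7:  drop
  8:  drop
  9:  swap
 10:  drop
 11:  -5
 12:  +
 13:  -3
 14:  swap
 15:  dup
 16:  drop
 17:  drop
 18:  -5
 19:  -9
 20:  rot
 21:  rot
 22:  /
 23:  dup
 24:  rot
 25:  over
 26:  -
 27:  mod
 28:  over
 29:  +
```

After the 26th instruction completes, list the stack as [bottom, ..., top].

[0, 0, -9]

-40   -40
6     -40 6
10    -40 6 10
mod   -40 6
over  -40 6 -40
dup   -40 6 -40 -40
drop  -40 6 -40
drop  -40 6
swap  6 -40
drop  6
-5    6 -5
+     1
-3    1 -3
swap  -3 1
dup   -3 1 1
drop  -3 1
drop  -3
-5    -3 -5
-9    -3 -5 -9
rot   -5 -9 -3
rot   -9 -3 -5
/     -9 0
dup   -9 0 0
rot   0 0 -9
over  0 0 -9 0
-     0 0 -9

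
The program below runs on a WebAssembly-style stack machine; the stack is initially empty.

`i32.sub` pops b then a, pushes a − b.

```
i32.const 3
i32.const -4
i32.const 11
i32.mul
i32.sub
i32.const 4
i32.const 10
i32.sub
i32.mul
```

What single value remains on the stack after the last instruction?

i32.const 3  : 3
i32.const -4 : 3 -4
i32.const 11 : 3 -4 11
i32.mul      : 3 -44
i32.sub      : 47
i32.const 4  : 47 4
i32.const 10 : 47 4 10
i32.sub      : 47 -6
i32.mul      : -282

-282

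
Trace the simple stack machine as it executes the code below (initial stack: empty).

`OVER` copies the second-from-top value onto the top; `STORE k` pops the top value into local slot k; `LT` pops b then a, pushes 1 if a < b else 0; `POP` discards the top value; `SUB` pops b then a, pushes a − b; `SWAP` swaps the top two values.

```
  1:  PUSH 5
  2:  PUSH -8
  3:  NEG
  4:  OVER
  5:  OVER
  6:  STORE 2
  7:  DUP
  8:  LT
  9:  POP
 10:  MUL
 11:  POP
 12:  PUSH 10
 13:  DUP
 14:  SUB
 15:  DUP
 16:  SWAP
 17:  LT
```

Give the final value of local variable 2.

PUSH 5  → 5
PUSH -8 → 5 -8
NEG     → 5 8
OVER    → 5 8 5
OVER    → 5 8 5 8
STORE 2 → 5 8 5
DUP     → 5 8 5 5
LT      → 5 8 0
POP     → 5 8
MUL     → 40
POP     → (empty)
PUSH 10 → 10
DUP     → 10 10
SUB     → 0
DUP     → 0 0
SWAP    → 0 0
LT      → 0

8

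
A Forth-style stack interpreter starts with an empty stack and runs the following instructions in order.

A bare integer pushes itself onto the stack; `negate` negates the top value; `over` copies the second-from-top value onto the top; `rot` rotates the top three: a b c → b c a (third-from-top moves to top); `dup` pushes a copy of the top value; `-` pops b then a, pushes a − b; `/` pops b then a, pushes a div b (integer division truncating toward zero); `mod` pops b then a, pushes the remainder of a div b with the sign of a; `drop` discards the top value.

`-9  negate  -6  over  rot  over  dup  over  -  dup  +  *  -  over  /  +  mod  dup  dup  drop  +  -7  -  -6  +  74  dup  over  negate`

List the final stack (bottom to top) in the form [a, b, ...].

-9      [-9]
negate  [9]
-6      [9, -6]
over    [9, -6, 9]
rot     [-6, 9, 9]
over    [-6, 9, 9, 9]
dup     [-6, 9, 9, 9, 9]
over    [-6, 9, 9, 9, 9, 9]
-       [-6, 9, 9, 9, 0]
dup     [-6, 9, 9, 9, 0, 0]
+       [-6, 9, 9, 9, 0]
*       [-6, 9, 9, 0]
-       [-6, 9, 9]
over    [-6, 9, 9, 9]
/       [-6, 9, 1]
+       [-6, 10]
mod     [-6]
dup     [-6, -6]
dup     [-6, -6, -6]
drop    [-6, -6]
+       [-12]
-7      [-12, -7]
-       [-5]
-6      [-5, -6]
+       [-11]
74      [-11, 74]
dup     [-11, 74, 74]
over    [-11, 74, 74, 74]
negate  [-11, 74, 74, -74]

[-11, 74, 74, -74]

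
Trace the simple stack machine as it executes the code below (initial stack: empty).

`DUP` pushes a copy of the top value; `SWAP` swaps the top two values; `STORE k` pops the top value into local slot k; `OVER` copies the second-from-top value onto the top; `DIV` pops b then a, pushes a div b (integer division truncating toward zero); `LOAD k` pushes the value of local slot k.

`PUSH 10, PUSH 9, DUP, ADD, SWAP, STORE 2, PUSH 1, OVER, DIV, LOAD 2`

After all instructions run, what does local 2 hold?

10

PUSH 10 : [10]
PUSH 9  : [10, 9]
DUP     : [10, 9, 9]
ADD     : [10, 18]
SWAP    : [18, 10]
STORE 2 : [18]
PUSH 1  : [18, 1]
OVER    : [18, 1, 18]
DIV     : [18, 0]
LOAD 2  : [18, 0, 10]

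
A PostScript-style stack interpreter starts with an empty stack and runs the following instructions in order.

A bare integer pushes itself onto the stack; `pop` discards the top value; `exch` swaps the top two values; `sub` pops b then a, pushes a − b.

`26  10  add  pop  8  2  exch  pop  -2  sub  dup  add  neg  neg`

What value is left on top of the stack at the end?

8

26   : 26
10   : 26 10
add  : 36
pop  : (empty)
8    : 8
2    : 8 2
exch : 2 8
pop  : 2
-2   : 2 -2
sub  : 4
dup  : 4 4
add  : 8
neg  : -8
neg  : 8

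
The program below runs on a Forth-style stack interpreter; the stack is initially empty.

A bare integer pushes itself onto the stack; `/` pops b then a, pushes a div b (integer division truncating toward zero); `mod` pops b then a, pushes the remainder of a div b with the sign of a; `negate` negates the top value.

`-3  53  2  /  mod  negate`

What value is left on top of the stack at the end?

3

-3     → -3
53     → -3 53
2      → -3 53 2
/      → -3 26
mod    → -3
negate → 3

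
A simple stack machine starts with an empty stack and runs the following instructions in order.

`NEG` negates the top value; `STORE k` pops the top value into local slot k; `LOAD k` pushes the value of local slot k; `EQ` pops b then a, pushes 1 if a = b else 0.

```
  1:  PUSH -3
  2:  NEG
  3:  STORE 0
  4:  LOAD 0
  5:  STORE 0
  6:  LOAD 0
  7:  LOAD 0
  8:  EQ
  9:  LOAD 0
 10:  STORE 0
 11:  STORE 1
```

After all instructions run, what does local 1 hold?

PUSH -3 : [-3]
NEG     : [3]
STORE 0 : []
LOAD 0  : [3]
STORE 0 : []
LOAD 0  : [3]
LOAD 0  : [3, 3]
EQ      : [1]
LOAD 0  : [1, 3]
STORE 0 : [1]
STORE 1 : []

1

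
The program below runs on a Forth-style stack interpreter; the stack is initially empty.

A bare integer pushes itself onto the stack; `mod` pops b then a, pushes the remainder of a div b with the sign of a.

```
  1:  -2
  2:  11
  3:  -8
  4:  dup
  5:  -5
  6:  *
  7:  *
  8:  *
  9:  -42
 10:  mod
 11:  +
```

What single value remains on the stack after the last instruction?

-2   -2
11   -2 11
-8   -2 11 -8
dup  -2 11 -8 -8
-5   -2 11 -8 -8 -5
*    -2 11 -8 40
*    -2 11 -320
*    -2 -3520
-42  -2 -3520 -42
mod  -2 -34
+    -36

-36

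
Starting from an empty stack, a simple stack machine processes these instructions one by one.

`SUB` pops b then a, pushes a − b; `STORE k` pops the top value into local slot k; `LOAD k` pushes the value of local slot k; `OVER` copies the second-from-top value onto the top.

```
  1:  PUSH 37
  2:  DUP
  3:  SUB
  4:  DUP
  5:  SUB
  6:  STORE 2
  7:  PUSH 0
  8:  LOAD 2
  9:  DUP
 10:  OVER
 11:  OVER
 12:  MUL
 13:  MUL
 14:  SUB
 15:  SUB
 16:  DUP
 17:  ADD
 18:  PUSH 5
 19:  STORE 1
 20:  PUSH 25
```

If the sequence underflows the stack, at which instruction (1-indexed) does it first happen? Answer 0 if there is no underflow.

0

PUSH 37 -> 37
DUP     -> 37 37
SUB     -> 0
DUP     -> 0 0
SUB     -> 0
STORE 2 -> (empty)
PUSH 0  -> 0
LOAD 2  -> 0 0
DUP     -> 0 0 0
OVER    -> 0 0 0 0
OVER    -> 0 0 0 0 0
MUL     -> 0 0 0 0
MUL     -> 0 0 0
SUB     -> 0 0
SUB     -> 0
DUP     -> 0 0
ADD     -> 0
PUSH 5  -> 0 5
STORE 1 -> 0
PUSH 25 -> 0 25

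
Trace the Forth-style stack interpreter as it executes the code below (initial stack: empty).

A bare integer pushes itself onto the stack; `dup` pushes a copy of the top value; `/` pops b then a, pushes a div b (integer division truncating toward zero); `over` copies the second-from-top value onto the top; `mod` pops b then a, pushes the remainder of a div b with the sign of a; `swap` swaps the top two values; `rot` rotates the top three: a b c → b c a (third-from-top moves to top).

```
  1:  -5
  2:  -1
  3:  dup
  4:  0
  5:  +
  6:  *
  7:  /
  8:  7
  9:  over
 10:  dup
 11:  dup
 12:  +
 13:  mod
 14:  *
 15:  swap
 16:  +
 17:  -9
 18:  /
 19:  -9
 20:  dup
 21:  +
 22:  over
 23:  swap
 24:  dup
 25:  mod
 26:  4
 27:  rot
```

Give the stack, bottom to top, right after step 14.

-5   : -5
-1   : -5 -1
dup  : -5 -1 -1
0    : -5 -1 -1 0
+    : -5 -1 -1
*    : -5 1
/    : -5
7    : -5 7
over : -5 7 -5
dup  : -5 7 -5 -5
dup  : -5 7 -5 -5 -5
+    : -5 7 -5 -10
mod  : -5 7 -5
*    : -5 -35

[-5, -35]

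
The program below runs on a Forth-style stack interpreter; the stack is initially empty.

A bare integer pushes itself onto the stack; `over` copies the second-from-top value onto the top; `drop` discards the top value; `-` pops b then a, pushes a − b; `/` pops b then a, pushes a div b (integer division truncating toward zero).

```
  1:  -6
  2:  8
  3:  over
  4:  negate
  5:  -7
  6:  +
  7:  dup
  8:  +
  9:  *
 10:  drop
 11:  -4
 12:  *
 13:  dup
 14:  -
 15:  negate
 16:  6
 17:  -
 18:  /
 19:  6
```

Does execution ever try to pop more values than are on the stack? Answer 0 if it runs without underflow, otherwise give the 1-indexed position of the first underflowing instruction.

-6     -> -6
8      -> -6 8
over   -> -6 8 -6
negate -> -6 8 6
-7     -> -6 8 6 -7
+      -> -6 8 -1
dup    -> -6 8 -1 -1
+      -> -6 8 -2
*      -> -6 -16
drop   -> -6
-4     -> -6 -4
*      -> 24
dup    -> 24 24
-      -> 0
negate -> 0
6      -> 0 6
-      -> -6
/  — needs 2 operands, stack has 1 → underflow

18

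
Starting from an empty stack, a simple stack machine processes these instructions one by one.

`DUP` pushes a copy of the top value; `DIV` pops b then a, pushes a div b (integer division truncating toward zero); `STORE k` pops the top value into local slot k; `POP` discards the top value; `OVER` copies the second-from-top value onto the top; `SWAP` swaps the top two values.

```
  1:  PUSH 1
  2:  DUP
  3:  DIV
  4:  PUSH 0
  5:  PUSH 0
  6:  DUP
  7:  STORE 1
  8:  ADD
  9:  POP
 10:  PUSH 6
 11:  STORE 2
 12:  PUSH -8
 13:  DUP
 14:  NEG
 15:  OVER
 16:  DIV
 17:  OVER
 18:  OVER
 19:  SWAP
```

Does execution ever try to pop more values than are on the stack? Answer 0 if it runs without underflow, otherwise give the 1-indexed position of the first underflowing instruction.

0

PUSH 1  : [1]
DUP     : [1, 1]
DIV     : [1]
PUSH 0  : [1, 0]
PUSH 0  : [1, 0, 0]
DUP     : [1, 0, 0, 0]
STORE 1 : [1, 0, 0]
ADD     : [1, 0]
POP     : [1]
PUSH 6  : [1, 6]
STORE 2 : [1]
PUSH -8 : [1, -8]
DUP     : [1, -8, -8]
NEG     : [1, -8, 8]
OVER    : [1, -8, 8, -8]
DIV     : [1, -8, -1]
OVER    : [1, -8, -1, -8]
OVER    : [1, -8, -1, -8, -1]
SWAP    : [1, -8, -1, -1, -8]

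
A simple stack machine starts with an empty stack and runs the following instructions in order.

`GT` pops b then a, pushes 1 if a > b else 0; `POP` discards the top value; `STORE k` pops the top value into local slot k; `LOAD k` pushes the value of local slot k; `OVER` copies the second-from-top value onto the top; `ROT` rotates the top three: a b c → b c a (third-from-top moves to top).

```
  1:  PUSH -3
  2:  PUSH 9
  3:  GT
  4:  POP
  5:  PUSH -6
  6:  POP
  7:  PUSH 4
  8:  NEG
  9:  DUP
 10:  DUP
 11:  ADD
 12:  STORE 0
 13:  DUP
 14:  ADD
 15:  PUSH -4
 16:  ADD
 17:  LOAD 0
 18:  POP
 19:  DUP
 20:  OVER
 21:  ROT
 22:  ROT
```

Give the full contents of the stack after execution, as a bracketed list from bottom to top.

PUSH -3  -3
PUSH 9   -3 9
GT       0
POP      (empty)
PUSH -6  -6
POP      (empty)
PUSH 4   4
NEG      -4
DUP      -4 -4
DUP      -4 -4 -4
ADD      -4 -8
STORE 0  -4
DUP      -4 -4
ADD      -8
PUSH -4  -8 -4
ADD      -12
LOAD 0   -12 -8
POP      -12
DUP      -12 -12
OVER     -12 -12 -12
ROT      -12 -12 -12
ROT      -12 -12 -12

[-12, -12, -12]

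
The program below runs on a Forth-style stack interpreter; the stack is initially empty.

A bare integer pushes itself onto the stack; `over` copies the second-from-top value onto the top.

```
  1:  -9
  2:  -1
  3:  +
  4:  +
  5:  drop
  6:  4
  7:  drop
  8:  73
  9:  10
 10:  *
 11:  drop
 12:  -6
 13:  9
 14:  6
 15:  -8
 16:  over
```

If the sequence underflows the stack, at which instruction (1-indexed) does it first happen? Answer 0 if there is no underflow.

4

-9  -9
-1  -9 -1
+   -10
+  — needs 2 operands, stack has 1 → underflow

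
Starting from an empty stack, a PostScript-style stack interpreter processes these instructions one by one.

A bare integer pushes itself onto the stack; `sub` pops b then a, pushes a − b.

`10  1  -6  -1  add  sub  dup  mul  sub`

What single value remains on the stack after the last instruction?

-54

10   [10]
1    [10, 1]
-6   [10, 1, -6]
-1   [10, 1, -6, -1]
add  [10, 1, -7]
sub  [10, 8]
dup  [10, 8, 8]
mul  [10, 64]
sub  [-54]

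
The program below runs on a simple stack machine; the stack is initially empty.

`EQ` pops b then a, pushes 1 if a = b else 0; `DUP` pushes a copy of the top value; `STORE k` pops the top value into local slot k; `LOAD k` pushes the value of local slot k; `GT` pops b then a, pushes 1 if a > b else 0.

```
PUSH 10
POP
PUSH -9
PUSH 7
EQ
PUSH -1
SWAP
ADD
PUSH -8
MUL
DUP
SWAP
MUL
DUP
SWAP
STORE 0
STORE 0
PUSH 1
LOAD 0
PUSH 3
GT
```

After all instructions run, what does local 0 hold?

64

PUSH 10 : 10
POP     : (empty)
PUSH -9 : -9
PUSH 7  : -9 7
EQ      : 0
PUSH -1 : 0 -1
SWAP    : -1 0
ADD     : -1
PUSH -8 : -1 -8
MUL     : 8
DUP     : 8 8
SWAP    : 8 8
MUL     : 64
DUP     : 64 64
SWAP    : 64 64
STORE 0 : 64
STORE 0 : (empty)
PUSH 1  : 1
LOAD 0  : 1 64
PUSH 3  : 1 64 3
GT      : 1 1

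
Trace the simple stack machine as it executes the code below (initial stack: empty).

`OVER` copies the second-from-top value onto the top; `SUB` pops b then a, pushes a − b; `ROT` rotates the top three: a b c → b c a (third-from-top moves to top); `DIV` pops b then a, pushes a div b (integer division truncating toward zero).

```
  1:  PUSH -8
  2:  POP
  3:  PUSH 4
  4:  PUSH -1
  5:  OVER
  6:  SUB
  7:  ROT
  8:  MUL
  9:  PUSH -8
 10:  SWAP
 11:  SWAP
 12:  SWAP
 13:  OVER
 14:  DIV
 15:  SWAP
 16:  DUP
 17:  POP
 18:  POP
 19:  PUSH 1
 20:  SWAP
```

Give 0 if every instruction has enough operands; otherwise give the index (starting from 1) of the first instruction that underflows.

PUSH -8 : -8
POP     : (empty)
PUSH 4  : 4
PUSH -1 : 4 -1
OVER    : 4 -1 4
SUB     : 4 -5
ROT  — needs 3 operands, stack has 2 → underflow

7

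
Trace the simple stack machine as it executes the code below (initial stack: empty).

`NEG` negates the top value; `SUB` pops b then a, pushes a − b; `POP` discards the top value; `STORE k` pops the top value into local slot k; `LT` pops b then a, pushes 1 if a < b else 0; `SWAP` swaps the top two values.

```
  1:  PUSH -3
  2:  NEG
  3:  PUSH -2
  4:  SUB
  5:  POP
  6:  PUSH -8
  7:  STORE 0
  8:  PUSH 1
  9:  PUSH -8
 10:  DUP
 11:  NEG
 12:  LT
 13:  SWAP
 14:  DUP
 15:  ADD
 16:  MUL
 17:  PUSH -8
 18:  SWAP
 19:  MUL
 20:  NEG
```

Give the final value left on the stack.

16

PUSH -3  -3
NEG      3
PUSH -2  3 -2
SUB      5
POP      (empty)
PUSH -8  -8
STORE 0  (empty)
PUSH 1   1
PUSH -8  1 -8
DUP      1 -8 -8
NEG      1 -8 8
LT       1 1
SWAP     1 1
DUP      1 1 1
ADD      1 2
MUL      2
PUSH -8  2 -8
SWAP     -8 2
MUL      -16
NEG      16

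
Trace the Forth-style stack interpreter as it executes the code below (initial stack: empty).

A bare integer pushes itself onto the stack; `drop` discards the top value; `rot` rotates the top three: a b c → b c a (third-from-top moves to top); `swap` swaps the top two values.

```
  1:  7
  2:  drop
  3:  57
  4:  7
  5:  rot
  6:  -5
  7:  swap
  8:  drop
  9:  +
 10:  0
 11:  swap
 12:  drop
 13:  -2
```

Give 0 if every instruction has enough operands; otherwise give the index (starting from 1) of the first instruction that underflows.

7    : [7]
drop : []
57   : [57]
7    : [57, 7]
rot  — needs 3 operands, stack has 2 → underflow

5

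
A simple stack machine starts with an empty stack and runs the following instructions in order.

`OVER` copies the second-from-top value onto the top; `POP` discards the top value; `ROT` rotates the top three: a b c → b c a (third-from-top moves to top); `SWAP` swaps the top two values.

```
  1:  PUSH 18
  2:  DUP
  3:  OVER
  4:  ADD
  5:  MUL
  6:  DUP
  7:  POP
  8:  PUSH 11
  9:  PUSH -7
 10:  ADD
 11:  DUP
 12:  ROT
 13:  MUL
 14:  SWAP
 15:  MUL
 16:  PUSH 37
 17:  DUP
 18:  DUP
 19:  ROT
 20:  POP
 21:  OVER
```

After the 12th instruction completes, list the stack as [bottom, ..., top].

PUSH 18 -> 18
DUP     -> 18 18
OVER    -> 18 18 18
ADD     -> 18 36
MUL     -> 648
DUP     -> 648 648
POP     -> 648
PUSH 11 -> 648 11
PUSH -7 -> 648 11 -7
ADD     -> 648 4
DUP     -> 648 4 4
ROT     -> 4 4 648

[4, 4, 648]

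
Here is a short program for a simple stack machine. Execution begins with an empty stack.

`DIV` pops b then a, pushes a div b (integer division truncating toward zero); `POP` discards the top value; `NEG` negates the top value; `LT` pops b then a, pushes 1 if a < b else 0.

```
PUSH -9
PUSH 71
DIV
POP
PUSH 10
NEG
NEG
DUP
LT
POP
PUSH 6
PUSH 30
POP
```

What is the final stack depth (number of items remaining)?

1

PUSH -9  -9
PUSH 71  -9 71
DIV      0
POP      (empty)
PUSH 10  10
NEG      -10
NEG      10
DUP      10 10
LT       0
POP      (empty)
PUSH 6   6
PUSH 30  6 30
POP      6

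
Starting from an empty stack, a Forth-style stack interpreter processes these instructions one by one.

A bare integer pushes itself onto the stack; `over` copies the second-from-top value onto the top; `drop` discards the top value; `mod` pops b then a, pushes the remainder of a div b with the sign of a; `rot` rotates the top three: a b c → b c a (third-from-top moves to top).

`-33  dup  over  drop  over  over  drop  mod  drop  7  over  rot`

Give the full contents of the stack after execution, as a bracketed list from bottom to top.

-33  : -33
dup  : -33 -33
over : -33 -33 -33
drop : -33 -33
over : -33 -33 -33
over : -33 -33 -33 -33
drop : -33 -33 -33
mod  : -33 0
drop : -33
7    : -33 7
over : -33 7 -33
rot  : 7 -33 -33

[7, -33, -33]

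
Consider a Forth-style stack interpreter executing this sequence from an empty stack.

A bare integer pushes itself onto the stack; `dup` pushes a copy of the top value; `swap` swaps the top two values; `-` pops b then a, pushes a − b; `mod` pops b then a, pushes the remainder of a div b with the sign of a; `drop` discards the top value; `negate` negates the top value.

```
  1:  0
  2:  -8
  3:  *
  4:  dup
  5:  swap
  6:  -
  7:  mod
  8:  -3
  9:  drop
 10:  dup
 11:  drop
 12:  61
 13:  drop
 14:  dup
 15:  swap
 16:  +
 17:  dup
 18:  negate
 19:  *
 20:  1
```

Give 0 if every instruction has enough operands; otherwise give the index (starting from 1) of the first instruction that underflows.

0     [0]
-8    [0, -8]
*     [0]
dup   [0, 0]
swap  [0, 0]
-     [0]
mod  — needs 2 operands, stack has 1 → underflow

7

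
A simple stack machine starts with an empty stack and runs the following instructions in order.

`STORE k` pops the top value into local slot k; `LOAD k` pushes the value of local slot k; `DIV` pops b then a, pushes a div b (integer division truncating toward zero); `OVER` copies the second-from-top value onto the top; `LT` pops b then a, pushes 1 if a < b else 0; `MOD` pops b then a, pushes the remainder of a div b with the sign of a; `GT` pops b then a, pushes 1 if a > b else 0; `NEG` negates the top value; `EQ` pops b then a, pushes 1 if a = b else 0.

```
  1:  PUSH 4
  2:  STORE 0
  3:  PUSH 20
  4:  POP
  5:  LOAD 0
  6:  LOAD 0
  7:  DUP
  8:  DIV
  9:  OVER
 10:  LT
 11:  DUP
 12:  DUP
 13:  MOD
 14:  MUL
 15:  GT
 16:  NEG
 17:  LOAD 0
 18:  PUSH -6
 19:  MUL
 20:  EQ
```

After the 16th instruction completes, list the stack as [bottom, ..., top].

[-1]

PUSH 4  : [4]
STORE 0 : []
PUSH 20 : [20]
POP     : []
LOAD 0  : [4]
LOAD 0  : [4, 4]
DUP     : [4, 4, 4]
DIV     : [4, 1]
OVER    : [4, 1, 4]
LT      : [4, 1]
DUP     : [4, 1, 1]
DUP     : [4, 1, 1, 1]
MOD     : [4, 1, 0]
MUL     : [4, 0]
GT      : [1]
NEG     : [-1]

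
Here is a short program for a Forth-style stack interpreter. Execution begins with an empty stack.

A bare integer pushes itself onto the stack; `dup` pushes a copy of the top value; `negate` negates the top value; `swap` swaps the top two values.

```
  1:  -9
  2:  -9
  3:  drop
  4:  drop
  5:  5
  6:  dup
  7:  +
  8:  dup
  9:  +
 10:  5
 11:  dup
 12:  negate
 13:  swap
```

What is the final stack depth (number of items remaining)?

-9      -9
-9      -9 -9
drop    -9
drop    (empty)
5       5
dup     5 5
+       10
dup     10 10
+       20
5       20 5
dup     20 5 5
negate  20 5 -5
swap    20 -5 5

3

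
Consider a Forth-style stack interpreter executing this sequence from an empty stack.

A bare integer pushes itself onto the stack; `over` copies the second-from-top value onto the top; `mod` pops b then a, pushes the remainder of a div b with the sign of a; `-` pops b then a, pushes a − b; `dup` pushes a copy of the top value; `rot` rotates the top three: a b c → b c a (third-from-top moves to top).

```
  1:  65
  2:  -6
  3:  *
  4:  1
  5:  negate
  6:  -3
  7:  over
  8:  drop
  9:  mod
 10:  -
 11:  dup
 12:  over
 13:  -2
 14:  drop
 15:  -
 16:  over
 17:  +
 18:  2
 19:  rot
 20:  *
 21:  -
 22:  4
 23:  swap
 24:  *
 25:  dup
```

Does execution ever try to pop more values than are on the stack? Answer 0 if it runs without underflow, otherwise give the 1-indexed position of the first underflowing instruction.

0

65     → 65
-6     → 65 -6
*      → -390
1      → -390 1
negate → -390 -1
-3     → -390 -1 -3
over   → -390 -1 -3 -1
drop   → -390 -1 -3
mod    → -390 -1
-      → -389
dup    → -389 -389
over   → -389 -389 -389
-2     → -389 -389 -389 -2
drop   → -389 -389 -389
-      → -389 0
over   → -389 0 -389
+      → -389 -389
2      → -389 -389 2
rot    → -389 2 -389
*      → -389 -778
-      → 389
4      → 389 4
swap   → 4 389
*      → 1556
dup    → 1556 1556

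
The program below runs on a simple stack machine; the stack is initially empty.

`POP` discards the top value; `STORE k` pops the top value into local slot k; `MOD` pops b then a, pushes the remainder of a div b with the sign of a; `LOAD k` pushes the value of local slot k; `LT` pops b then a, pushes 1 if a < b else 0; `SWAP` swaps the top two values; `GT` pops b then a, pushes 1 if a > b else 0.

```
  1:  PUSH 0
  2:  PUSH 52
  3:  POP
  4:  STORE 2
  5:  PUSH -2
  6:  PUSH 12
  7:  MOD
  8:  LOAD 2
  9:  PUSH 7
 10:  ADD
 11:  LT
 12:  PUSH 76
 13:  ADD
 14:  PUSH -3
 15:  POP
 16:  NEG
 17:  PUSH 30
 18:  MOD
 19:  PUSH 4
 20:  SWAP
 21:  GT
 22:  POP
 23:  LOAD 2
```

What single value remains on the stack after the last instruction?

0

PUSH 0   0
PUSH 52  0 52
POP      0
STORE 2  (empty)
PUSH -2  -2
PUSH 12  -2 12
MOD      -2
LOAD 2   -2 0
PUSH 7   -2 0 7
ADD      -2 7
LT       1
PUSH 76  1 76
ADD      77
PUSH -3  77 -3
POP      77
NEG      -77
PUSH 30  -77 30
MOD      -17
PUSH 4   -17 4
SWAP     4 -17
GT       1
POP      (empty)
LOAD 2   0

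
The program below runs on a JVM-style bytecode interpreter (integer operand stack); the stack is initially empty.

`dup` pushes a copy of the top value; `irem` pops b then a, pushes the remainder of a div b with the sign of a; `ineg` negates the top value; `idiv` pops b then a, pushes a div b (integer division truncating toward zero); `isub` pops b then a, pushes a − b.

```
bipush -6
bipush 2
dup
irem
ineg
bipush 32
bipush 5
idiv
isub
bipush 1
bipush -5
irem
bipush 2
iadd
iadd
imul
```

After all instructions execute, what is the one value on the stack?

18

bipush -6 : -6
bipush 2  : -6 2
dup       : -6 2 2
irem      : -6 0
ineg      : -6 0
bipush 32 : -6 0 32
bipush 5  : -6 0 32 5
idiv      : -6 0 6
isub      : -6 -6
bipush 1  : -6 -6 1
bipush -5 : -6 -6 1 -5
irem      : -6 -6 1
bipush 2  : -6 -6 1 2
iadd      : -6 -6 3
iadd      : -6 -3
imul      : 18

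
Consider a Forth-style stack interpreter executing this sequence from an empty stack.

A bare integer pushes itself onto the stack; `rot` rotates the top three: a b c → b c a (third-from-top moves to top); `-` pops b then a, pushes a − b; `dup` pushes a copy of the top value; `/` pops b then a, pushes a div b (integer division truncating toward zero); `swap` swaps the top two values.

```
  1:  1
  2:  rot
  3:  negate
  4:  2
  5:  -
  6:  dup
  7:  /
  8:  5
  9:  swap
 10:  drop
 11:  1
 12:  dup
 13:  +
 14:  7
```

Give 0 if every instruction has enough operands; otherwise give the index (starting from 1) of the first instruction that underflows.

2

1 : [1]
rot  — needs 3 operands, stack has 1 → underflow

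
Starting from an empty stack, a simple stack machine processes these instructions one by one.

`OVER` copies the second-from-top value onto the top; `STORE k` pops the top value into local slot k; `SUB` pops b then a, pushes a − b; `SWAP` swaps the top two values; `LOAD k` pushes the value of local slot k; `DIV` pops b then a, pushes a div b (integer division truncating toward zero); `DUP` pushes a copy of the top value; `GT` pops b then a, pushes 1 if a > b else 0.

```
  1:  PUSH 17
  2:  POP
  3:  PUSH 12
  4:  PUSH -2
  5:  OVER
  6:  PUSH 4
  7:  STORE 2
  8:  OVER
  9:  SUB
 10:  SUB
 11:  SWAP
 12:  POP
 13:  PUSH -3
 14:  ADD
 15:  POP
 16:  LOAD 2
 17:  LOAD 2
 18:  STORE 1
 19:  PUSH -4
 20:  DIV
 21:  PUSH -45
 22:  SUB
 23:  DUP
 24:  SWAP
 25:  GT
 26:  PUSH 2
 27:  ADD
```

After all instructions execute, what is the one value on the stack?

2

PUSH 17   [17]
POP       []
PUSH 12   [12]
PUSH -2   [12, -2]
OVER      [12, -2, 12]
PUSH 4    [12, -2, 12, 4]
STORE 2   [12, -2, 12]
OVER      [12, -2, 12, -2]
SUB       [12, -2, 14]
SUB       [12, -16]
SWAP      [-16, 12]
POP       [-16]
PUSH -3   [-16, -3]
ADD       [-19]
POP       []
LOAD 2    [4]
LOAD 2    [4, 4]
STORE 1   [4]
PUSH -4   [4, -4]
DIV       [-1]
PUSH -45  [-1, -45]
SUB       [44]
DUP       [44, 44]
SWAP      [44, 44]
GT        [0]
PUSH 2    [0, 2]
ADD       [2]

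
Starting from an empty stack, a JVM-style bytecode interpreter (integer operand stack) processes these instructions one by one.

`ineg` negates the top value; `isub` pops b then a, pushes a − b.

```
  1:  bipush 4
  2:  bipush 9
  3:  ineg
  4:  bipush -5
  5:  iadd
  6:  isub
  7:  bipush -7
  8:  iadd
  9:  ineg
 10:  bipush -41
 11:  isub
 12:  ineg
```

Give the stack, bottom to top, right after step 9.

[-11]

bipush 4  -> [4]
bipush 9  -> [4, 9]
ineg      -> [4, -9]
bipush -5 -> [4, -9, -5]
iadd      -> [4, -14]
isub      -> [18]
bipush -7 -> [18, -7]
iadd      -> [11]
ineg      -> [-11]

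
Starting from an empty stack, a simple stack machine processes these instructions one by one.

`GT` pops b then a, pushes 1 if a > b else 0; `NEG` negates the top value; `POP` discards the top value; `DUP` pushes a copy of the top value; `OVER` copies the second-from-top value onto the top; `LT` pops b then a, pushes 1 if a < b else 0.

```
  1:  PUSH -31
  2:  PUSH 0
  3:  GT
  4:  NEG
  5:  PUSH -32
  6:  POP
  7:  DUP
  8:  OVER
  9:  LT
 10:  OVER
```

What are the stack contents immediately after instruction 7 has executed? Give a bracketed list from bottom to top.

[0, 0]

PUSH -31  [-31]
PUSH 0    [-31, 0]
GT        [0]
NEG       [0]
PUSH -32  [0, -32]
POP       [0]
DUP       [0, 0]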